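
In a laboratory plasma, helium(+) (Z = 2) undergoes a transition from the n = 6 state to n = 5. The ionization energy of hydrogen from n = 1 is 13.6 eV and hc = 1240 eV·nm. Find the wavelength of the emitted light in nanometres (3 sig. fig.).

For Z = 2 the level energies scale as Z², so the effective Rydberg energy is 13.6 × 4 = 54.40 eV.
ΔE = 54.40 × (1/5² − 1/6²) = 54.40 × 0.01222 = 0.6649 eV.
λ = hc/ΔE = 1240 / 0.6649 = 1860 nm.

1860 nm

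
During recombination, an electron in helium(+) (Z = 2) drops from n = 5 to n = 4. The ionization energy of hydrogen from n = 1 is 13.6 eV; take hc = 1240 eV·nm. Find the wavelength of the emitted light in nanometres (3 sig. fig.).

For Z = 2 the level energies scale as Z², so the effective Rydberg energy is 13.6 × 4 = 54.40 eV.
ΔE = 54.40 × (1/4² − 1/5²) = 54.40 × 0.02250 = 1.224 eV.
λ = hc/ΔE = 1240 / 1.224 = 1010 nm.

1010 nm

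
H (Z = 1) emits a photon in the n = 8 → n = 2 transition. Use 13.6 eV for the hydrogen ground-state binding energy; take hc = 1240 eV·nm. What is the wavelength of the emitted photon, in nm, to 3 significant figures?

ΔE = 13.60 × (1/2² − 1/8²) = 13.60 × 0.2344 = 3.188 eV.
λ = hc/ΔE = 1240 / 3.188 = 389 nm.

389 nm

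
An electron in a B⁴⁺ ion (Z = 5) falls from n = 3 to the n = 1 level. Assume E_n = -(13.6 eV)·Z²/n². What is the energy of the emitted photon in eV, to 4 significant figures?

The Bohr energies scale as Z², so for Z = 5: E_n = −340.0/n² eV.
E_3 = −340.0/9 = −37.78 eV and E_1 = −340.0/1 = −340.0 eV.
The photon energy is |E_3 − E_1| = 302.2 eV.

302.2 eV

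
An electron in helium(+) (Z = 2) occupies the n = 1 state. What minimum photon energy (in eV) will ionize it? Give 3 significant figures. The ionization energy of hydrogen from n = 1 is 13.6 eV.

54.4 eV

E_n = −13.6 Z²/n² = −54.40/n² eV for Z = 2.
E_1 = −54.40/1 = −54.4 eV, so ionization (to E = 0) requires 54.4 eV.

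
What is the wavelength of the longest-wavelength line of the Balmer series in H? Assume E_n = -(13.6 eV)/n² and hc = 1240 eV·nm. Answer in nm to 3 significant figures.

The Balmer series terminates on n_f = 2; the first line has n_i = 2+1 = 3.
ΔE = 13.60 × (1/2² − 1/3²) = 1.889 eV.
λ = 1240 / 1.889 = 656 nm.

656 nm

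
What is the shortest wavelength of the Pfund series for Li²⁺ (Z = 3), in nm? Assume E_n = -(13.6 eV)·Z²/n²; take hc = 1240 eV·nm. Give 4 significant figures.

The Pfund series has lower level n_f = 5; the series limit corresponds to n_i → ∞.
ΔE_max = 13.6 × 9 / 5² = 4.896 eV.
λ_min = 1240 / 4.896 = 253.3 nm.

253.3 nm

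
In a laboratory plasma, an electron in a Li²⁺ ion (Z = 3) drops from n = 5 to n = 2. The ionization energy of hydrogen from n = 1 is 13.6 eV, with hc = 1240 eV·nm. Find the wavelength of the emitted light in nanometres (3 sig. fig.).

48.2 nm

For Z = 3 the level energies scale as Z², so the effective Rydberg energy is 13.6 × 9 = 122.4 eV.
ΔE = 122.4 × (1/2² − 1/5²) = 122.4 × 0.2100 = 25.70 eV.
λ = hc/ΔE = 1240 / 25.70 = 48.2 nm.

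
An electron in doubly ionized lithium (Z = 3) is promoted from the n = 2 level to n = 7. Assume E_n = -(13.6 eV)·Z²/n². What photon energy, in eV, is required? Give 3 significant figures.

28.1 eV

The Bohr energies scale as Z², so for Z = 3: E_n = −122.4/n² eV.
E_7 = −122.4/49 = −2.498 eV and E_2 = −122.4/4 = −30.60 eV.
The photon energy is |E_7 − E_2| = 28.1 eV.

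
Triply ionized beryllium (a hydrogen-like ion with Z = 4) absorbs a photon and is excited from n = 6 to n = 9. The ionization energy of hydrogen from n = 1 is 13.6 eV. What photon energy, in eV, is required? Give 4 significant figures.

The Bohr energies scale as Z², so for Z = 4: E_n = −217.6/n² eV.
E_9 = −217.6/81 = −2.686 eV and E_6 = −217.6/36 = −6.044 eV.
The photon energy is |E_9 − E_6| = 3.358 eV.

3.358 eV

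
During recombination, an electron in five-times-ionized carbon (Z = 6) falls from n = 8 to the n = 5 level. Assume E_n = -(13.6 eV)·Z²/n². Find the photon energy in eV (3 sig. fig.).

11.9 eV

The Bohr energies scale as Z², so for Z = 6: E_n = −489.6/n² eV.
E_8 = −489.6/64 = −7.650 eV and E_5 = −489.6/25 = −19.58 eV.
The photon energy is |E_8 − E_5| = 11.9 eV.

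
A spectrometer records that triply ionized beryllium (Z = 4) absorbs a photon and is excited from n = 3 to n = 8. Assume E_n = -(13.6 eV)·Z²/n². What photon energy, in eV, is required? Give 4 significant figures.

The Bohr energies scale as Z², so for Z = 4: E_n = −217.6/n² eV.
E_8 = −217.6/64 = −3.400 eV and E_3 = −217.6/9 = −24.18 eV.
The photon energy is |E_8 − E_3| = 20.78 eV.

20.78 eV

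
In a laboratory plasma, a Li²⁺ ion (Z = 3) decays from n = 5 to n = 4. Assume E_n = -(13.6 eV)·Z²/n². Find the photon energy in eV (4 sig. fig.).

2.754 eV

The Bohr energies scale as Z², so for Z = 3: E_n = −122.4/n² eV.
E_5 = −122.4/25 = −4.896 eV and E_4 = −122.4/16 = −7.650 eV.
The photon energy is |E_5 − E_4| = 2.754 eV.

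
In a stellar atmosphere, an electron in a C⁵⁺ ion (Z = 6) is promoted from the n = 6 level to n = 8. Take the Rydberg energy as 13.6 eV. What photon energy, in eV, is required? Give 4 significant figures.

5.950 eV

The Bohr energies scale as Z², so for Z = 6: E_n = −489.6/n² eV.
E_8 = −489.6/64 = −7.650 eV and E_6 = −489.6/36 = −13.60 eV.
The photon energy is |E_8 − E_6| = 5.950 eV.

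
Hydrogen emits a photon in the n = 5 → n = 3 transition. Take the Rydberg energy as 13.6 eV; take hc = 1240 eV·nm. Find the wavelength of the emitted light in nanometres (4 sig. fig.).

1282 nm

ΔE = 13.60 × (1/3² − 1/5²) = 13.60 × 0.07111 = 0.9671 eV.
λ = hc/ΔE = 1240 / 0.9671 = 1282 nm.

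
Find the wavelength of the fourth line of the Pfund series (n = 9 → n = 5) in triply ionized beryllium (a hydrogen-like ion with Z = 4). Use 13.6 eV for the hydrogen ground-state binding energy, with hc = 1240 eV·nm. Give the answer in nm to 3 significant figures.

The Pfund series terminates on n_f = 5; the fourth line has n_i = 5+4 = 9.
ΔE = 217.6 × (1/5² − 1/9²) = 6.018 eV.
λ = 1240 / 6.018 = 206 nm.

206 nm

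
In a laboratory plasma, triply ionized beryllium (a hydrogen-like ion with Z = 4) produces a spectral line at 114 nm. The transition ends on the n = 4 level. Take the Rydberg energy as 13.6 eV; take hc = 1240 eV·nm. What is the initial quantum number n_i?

n_i = 9

The photon energy is ΔE = hc/λ = 1240 / 114 = 10.88 eV.
With Z = 4, ΔE = 217.6 × (1/n_f² − 1/n_i²), so 1/n_f² − 1/n_i² = 0.04999.
With n_f = 4: 1/n_i² = 1/16 − 0.04999 = 0.01251, so n_i ≈ 8.94.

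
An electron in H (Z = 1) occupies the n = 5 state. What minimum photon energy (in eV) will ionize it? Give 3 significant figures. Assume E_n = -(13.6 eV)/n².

0.544 eV

E_5 = −13.60/25 = −0.544 eV, so ionization (to E = 0) requires 0.544 eV.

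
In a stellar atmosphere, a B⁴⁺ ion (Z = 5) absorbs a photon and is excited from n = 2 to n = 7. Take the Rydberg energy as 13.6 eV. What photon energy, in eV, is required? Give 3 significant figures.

The Bohr energies scale as Z², so for Z = 5: E_n = −340.0/n² eV.
E_7 = −340.0/49 = −6.939 eV and E_2 = −340.0/4 = −85.00 eV.
The photon energy is |E_7 − E_2| = 78.1 eV.

78.1 eV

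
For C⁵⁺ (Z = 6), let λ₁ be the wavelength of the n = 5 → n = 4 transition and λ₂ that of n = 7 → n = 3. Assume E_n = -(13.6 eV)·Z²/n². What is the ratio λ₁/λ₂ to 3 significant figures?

λ ∝ 1/ΔE ∝ 1/(1/n_f² − 1/n_i²), and the Z² and hc factors cancel in the ratio.
λ₁/λ₂ = (1/3² − 1/7²)/(1/4² − 1/5²) = 0.09070/0.02250 = 4.03.

4.03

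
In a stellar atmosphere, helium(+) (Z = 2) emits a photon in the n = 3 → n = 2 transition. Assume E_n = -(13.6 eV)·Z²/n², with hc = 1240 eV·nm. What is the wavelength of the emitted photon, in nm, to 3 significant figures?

For Z = 2 the level energies scale as Z², so the effective Rydberg energy is 13.6 × 4 = 54.40 eV.
ΔE = 54.40 × (1/2² − 1/3²) = 54.40 × 0.1389 = 7.556 eV.
λ = hc/ΔE = 1240 / 7.556 = 164 nm.

164 nm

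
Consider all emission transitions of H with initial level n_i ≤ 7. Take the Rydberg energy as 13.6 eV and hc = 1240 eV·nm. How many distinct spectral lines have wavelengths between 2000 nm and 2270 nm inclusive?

1

Enumerate all n_i → n_f pairs with 1 ≤ n_f < n_i ≤ 7 and compute λ = 1240 / [13.6·1·(1/n_f² − 1/n_i²)].
Lines falling in [2000, 2270] nm: 7→4 (2166 nm).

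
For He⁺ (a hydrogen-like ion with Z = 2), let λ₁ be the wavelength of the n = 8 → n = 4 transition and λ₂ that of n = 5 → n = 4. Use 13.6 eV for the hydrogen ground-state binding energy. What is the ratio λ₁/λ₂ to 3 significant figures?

λ ∝ 1/ΔE ∝ 1/(1/n_f² − 1/n_i²), and the Z² and hc factors cancel in the ratio.
λ₁/λ₂ = (1/4² − 1/5²)/(1/4² − 1/8²) = 0.02250/0.04688 = 0.480.

0.480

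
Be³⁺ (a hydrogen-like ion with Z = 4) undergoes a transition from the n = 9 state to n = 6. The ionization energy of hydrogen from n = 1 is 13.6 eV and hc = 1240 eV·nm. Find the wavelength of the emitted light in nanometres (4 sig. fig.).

369.3 nm

For Z = 4 the level energies scale as Z², so the effective Rydberg energy is 13.6 × 16 = 217.6 eV.
ΔE = 217.6 × (1/6² − 1/9²) = 217.6 × 0.01543 = 3.358 eV.
λ = hc/ΔE = 1240 / 3.358 = 369.3 nm.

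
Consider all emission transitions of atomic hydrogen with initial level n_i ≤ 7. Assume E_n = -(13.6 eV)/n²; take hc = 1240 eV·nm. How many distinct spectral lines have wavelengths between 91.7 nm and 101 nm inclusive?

4

Enumerate all n_i → n_f pairs with 1 ≤ n_f < n_i ≤ 7 and compute λ = 1240 / [13.6·1·(1/n_f² − 1/n_i²)].
Lines falling in [91.7, 101] nm: 7→1 (93.08 nm), 6→1 (93.78 nm), 5→1 (94.98 nm), 4→1 (97.25 nm).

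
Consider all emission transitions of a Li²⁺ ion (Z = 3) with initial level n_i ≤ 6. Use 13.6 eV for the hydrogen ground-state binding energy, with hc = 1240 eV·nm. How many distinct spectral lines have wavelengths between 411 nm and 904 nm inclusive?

Enumerate all n_i → n_f pairs with 1 ≤ n_f < n_i ≤ 6 and compute λ = 1240 / [13.6·9·(1/n_f² − 1/n_i²)].
Lines falling in [411, 904] nm: 5→4 (450.3 nm), 6→5 (828.9 nm).

2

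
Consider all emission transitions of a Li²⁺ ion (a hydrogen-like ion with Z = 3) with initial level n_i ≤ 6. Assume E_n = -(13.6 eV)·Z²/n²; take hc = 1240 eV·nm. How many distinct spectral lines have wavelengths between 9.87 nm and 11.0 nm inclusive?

3

Enumerate all n_i → n_f pairs with 1 ≤ n_f < n_i ≤ 6 and compute λ = 1240 / [13.6·9·(1/n_f² − 1/n_i²)].
Lines falling in [9.87, 11.0] nm: 6→1 (10.42 nm), 5→1 (10.55 nm), 4→1 (10.81 nm).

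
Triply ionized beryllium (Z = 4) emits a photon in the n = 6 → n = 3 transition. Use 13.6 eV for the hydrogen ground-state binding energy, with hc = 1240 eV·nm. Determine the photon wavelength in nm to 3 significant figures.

For Z = 4 the level energies scale as Z², so the effective Rydberg energy is 13.6 × 16 = 217.6 eV.
ΔE = 217.6 × (1/3² − 1/6²) = 217.6 × 0.08333 = 18.13 eV.
λ = hc/ΔE = 1240 / 18.13 = 68.4 nm.

68.4 nm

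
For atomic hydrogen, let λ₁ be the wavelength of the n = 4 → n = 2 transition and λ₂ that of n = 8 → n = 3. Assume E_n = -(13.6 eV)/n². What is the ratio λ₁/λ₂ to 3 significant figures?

0.509

λ ∝ 1/ΔE ∝ 1/(1/n_f² − 1/n_i²), and the Z² and hc factors cancel in the ratio.
λ₁/λ₂ = (1/3² − 1/8²)/(1/2² − 1/4²) = 0.09549/0.1875 = 0.509.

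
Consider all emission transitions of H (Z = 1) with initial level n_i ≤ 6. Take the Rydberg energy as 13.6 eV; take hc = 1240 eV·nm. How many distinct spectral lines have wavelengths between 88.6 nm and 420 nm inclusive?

6

Enumerate all n_i → n_f pairs with 1 ≤ n_f < n_i ≤ 6 and compute λ = 1240 / [13.6·1·(1/n_f² − 1/n_i²)].
Lines falling in [88.6, 420] nm: 6→1 (93.78 nm), 5→1 (94.98 nm), 4→1 (97.25 nm), 3→1 (102.6 nm), 2→1 (121.6 nm), 6→2 (410.3 nm).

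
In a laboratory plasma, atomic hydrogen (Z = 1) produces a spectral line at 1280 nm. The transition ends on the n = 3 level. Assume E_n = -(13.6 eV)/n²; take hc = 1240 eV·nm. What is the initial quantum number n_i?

The photon energy is ΔE = hc/λ = 1240 / 1280 = 0.9688 eV.
With Z = 1, ΔE = 13.60 × (1/n_f² − 1/n_i²), so 1/n_f² − 1/n_i² = 0.07123.
With n_f = 3: 1/n_i² = 1/9 − 0.07123 = 0.03988, so n_i ≈ 5.01.

n_i = 5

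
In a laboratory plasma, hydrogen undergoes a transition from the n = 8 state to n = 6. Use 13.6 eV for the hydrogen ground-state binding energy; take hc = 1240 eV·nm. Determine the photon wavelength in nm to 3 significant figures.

ΔE = 13.60 × (1/6² − 1/8²) = 13.60 × 0.01215 = 0.1653 eV.
λ = hc/ΔE = 1240 / 0.1653 = 7500 nm.

7500 nm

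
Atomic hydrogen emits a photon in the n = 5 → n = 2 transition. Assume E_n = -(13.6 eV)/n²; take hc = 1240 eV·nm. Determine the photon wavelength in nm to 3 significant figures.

434 nm

ΔE = 13.60 × (1/2² − 1/5²) = 13.60 × 0.2100 = 2.856 eV.
λ = hc/ΔE = 1240 / 2.856 = 434 nm.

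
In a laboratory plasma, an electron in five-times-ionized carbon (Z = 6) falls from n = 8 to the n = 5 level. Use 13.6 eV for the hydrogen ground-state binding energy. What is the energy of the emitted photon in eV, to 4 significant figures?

11.93 eV

The Bohr energies scale as Z², so for Z = 6: E_n = −489.6/n² eV.
E_8 = −489.6/64 = −7.650 eV and E_5 = −489.6/25 = −19.58 eV.
The photon energy is |E_8 − E_5| = 11.93 eV.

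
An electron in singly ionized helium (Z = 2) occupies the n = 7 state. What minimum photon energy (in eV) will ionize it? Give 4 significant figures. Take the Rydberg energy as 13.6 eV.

E_n = −13.6 Z²/n² = −54.40/n² eV for Z = 2.
E_7 = −54.40/49 = −1.110 eV, so ionization (to E = 0) requires 1.110 eV.

1.110 eV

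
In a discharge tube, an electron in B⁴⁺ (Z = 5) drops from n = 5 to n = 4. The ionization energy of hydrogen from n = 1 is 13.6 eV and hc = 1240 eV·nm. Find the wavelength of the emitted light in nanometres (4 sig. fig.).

162.1 nm

For Z = 5 the level energies scale as Z², so the effective Rydberg energy is 13.6 × 25 = 340.0 eV.
ΔE = 340.0 × (1/4² − 1/5²) = 340.0 × 0.02250 = 7.650 eV.
λ = hc/ΔE = 1240 / 7.650 = 162.1 nm.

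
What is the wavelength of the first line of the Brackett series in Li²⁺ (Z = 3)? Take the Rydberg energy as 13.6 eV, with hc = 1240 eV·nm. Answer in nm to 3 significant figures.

The Brackett series terminates on n_f = 4; the first line has n_i = 4+1 = 5.
ΔE = 122.4 × (1/4² − 1/5²) = 2.754 eV.
λ = 1240 / 2.754 = 450 nm.

450 nm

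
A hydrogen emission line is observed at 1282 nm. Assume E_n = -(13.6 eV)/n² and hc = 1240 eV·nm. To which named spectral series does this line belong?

ΔE = 1240/1282 = 0.9672 eV.
This matches 13.6 × (1/3² − 1/5²), so n_f = 3: the Paschen series.

Paschen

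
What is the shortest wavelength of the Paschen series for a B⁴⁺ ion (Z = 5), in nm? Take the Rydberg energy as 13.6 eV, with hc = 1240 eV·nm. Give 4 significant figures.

The Paschen series has lower level n_f = 3; the series limit corresponds to n_i → ∞.
ΔE_max = 13.6 × 25 / 3² = 37.78 eV.
λ_min = 1240 / 37.78 = 32.82 nm.

32.82 nm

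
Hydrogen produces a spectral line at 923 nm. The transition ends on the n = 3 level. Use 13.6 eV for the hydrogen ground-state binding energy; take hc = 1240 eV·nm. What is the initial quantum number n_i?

The photon energy is ΔE = hc/λ = 1240 / 923 = 1.343 eV.
With Z = 1, ΔE = 13.60 × (1/n_f² − 1/n_i²), so 1/n_f² − 1/n_i² = 0.09878.
With n_f = 3: 1/n_i² = 1/9 − 0.09878 = 0.01233, so n_i ≈ 9.01.

n_i = 9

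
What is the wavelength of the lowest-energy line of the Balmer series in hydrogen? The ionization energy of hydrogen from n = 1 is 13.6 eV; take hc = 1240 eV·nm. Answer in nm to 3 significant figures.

The Balmer series terminates on n_f = 2; the first line has n_i = 2+1 = 3.
ΔE = 13.60 × (1/2² − 1/3²) = 1.889 eV.
λ = 1240 / 1.889 = 656 nm.

656 nm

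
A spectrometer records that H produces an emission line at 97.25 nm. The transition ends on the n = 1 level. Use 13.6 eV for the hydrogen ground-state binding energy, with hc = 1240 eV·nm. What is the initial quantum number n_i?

The photon energy is ΔE = hc/λ = 1240 / 97.25 = 12.75 eV.
With Z = 1, ΔE = 13.60 × (1/n_f² − 1/n_i²), so 1/n_f² − 1/n_i² = 0.9375.
With n_f = 1: 1/n_i² = 1/1 − 0.9375 = 0.06245, so n_i ≈ 4.00.

n_i = 4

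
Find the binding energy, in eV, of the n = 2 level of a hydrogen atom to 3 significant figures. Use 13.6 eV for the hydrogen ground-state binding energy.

E_2 = −13.60/4 = −3.40 eV, so ionization (to E = 0) requires 3.40 eV.

3.40 eV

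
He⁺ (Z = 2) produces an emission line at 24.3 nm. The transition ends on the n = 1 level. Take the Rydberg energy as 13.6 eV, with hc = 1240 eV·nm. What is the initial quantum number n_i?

The photon energy is ΔE = hc/λ = 1240 / 24.3 = 51.03 eV.
With Z = 2, ΔE = 54.40 × (1/n_f² − 1/n_i²), so 1/n_f² − 1/n_i² = 0.9380.
With n_f = 1: 1/n_i² = 1/1 − 0.9380 = 0.06197, so n_i ≈ 4.02.

n_i = 4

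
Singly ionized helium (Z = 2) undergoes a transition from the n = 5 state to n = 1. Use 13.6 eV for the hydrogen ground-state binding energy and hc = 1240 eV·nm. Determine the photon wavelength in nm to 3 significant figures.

For Z = 2 the level energies scale as Z², so the effective Rydberg energy is 13.6 × 4 = 54.40 eV.
ΔE = 54.40 × (1/1² − 1/5²) = 54.40 × 0.9600 = 52.22 eV.
λ = hc/ΔE = 1240 / 52.22 = 23.7 nm.

23.7 nm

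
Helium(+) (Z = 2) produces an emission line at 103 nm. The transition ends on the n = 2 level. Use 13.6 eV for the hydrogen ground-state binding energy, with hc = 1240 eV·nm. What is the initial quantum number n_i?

n_i = 6

The photon energy is ΔE = hc/λ = 1240 / 103 = 12.04 eV.
With Z = 2, ΔE = 54.40 × (1/n_f² − 1/n_i²), so 1/n_f² − 1/n_i² = 0.2213.
With n_f = 2: 1/n_i² = 1/4 − 0.2213 = 0.02870, so n_i ≈ 5.90.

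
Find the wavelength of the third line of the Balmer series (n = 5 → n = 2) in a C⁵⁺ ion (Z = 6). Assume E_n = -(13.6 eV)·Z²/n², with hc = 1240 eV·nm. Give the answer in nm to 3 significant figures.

12.1 nm

The Balmer series terminates on n_f = 2; the third line has n_i = 2+3 = 5.
ΔE = 489.6 × (1/2² − 1/5²) = 102.8 eV.
λ = 1240 / 102.8 = 12.1 nm.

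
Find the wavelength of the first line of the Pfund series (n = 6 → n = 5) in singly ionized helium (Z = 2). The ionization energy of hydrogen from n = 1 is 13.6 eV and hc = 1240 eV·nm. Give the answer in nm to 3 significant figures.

The Pfund series terminates on n_f = 5; the first line has n_i = 5+1 = 6.
ΔE = 54.40 × (1/5² − 1/6²) = 0.6649 eV.
λ = 1240 / 0.6649 = 1860 nm.

1860 nm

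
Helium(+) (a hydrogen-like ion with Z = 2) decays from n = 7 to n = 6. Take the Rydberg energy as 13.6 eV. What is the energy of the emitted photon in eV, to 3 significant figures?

0.401 eV

The Bohr energies scale as Z², so for Z = 2: E_n = −54.40/n² eV.
E_7 = −54.40/49 = −1.110 eV and E_6 = −54.40/36 = −1.511 eV.
The photon energy is |E_7 − E_6| = 0.401 eV.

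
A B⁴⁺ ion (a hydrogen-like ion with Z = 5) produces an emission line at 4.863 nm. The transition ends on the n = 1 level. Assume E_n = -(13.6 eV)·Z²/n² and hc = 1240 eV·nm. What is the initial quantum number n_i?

The photon energy is ΔE = hc/λ = 1240 / 4.863 = 255.0 eV.
With Z = 5, ΔE = 340.0 × (1/n_f² − 1/n_i²), so 1/n_f² − 1/n_i² = 0.7500.
With n_f = 1: 1/n_i² = 1/1 − 0.7500 = 0.2500, so n_i ≈ 2.00.

n_i = 2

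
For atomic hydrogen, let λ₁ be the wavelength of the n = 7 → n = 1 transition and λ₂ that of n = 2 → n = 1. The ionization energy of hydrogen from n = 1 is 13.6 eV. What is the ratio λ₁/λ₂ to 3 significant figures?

λ ∝ 1/ΔE ∝ 1/(1/n_f² − 1/n_i²), and the Z² and hc factors cancel in the ratio.
λ₁/λ₂ = (1/1² − 1/2²)/(1/1² − 1/7²) = 0.7500/0.9796 = 0.766.

0.766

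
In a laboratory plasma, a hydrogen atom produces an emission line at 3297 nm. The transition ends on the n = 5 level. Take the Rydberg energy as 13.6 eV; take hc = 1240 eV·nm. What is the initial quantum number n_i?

n_i = 9

The photon energy is ΔE = hc/λ = 1240 / 3297 = 0.3761 eV.
With Z = 1, ΔE = 13.60 × (1/n_f² − 1/n_i²), so 1/n_f² − 1/n_i² = 0.02765.
With n_f = 5: 1/n_i² = 1/25 − 0.02765 = 0.01235, so n_i ≈ 9.00.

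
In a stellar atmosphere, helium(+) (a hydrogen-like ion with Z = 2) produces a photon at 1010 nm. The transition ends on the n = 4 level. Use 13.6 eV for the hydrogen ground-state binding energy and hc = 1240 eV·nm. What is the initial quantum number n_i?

n_i = 5

The photon energy is ΔE = hc/λ = 1240 / 1010 = 1.228 eV.
With Z = 2, ΔE = 54.40 × (1/n_f² − 1/n_i²), so 1/n_f² − 1/n_i² = 0.02257.
With n_f = 4: 1/n_i² = 1/16 − 0.02257 = 0.03993, so n_i ≈ 5.00.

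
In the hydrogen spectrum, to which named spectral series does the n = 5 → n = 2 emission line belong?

The series is set by the lower level: n_f = 2 is the Balmer series.

Balmer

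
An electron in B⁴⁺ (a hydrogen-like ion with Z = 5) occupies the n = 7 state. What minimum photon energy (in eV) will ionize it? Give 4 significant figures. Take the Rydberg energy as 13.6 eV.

6.939 eV

E_n = −13.6 Z²/n² = −340.0/n² eV for Z = 5.
E_7 = −340.0/49 = −6.939 eV, so ionization (to E = 0) requires 6.939 eV.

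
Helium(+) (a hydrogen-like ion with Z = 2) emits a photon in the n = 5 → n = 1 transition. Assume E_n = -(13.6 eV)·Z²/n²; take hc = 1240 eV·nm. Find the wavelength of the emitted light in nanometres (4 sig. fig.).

23.74 nm

For Z = 2 the level energies scale as Z², so the effective Rydberg energy is 13.6 × 4 = 54.40 eV.
ΔE = 54.40 × (1/1² − 1/5²) = 54.40 × 0.9600 = 52.22 eV.
λ = hc/ΔE = 1240 / 52.22 = 23.74 nm.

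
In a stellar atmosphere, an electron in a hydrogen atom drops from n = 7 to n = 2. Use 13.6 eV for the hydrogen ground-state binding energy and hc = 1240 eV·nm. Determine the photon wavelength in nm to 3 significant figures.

ΔE = 13.60 × (1/2² − 1/7²) = 13.60 × 0.2296 = 3.122 eV.
λ = hc/ΔE = 1240 / 3.122 = 397 nm.

397 nm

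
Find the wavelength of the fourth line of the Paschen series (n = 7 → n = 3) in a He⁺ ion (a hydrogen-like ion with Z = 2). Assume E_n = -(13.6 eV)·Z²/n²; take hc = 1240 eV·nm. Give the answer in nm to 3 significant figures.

The Paschen series terminates on n_f = 3; the fourth line has n_i = 3+4 = 7.
ΔE = 54.40 × (1/3² − 1/7²) = 4.934 eV.
λ = 1240 / 4.934 = 251 nm.

251 nm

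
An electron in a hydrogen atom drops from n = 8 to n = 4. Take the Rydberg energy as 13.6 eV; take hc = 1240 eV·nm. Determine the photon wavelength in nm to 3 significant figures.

ΔE = 13.60 × (1/4² − 1/8²) = 13.60 × 0.04688 = 0.6375 eV.
λ = hc/ΔE = 1240 / 0.6375 = 1950 nm.
This line belongs to the Brackett series.

1950 nm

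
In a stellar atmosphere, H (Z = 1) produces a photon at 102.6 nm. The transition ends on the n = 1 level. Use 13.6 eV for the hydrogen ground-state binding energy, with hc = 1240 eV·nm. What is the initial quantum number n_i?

The photon energy is ΔE = hc/λ = 1240 / 102.6 = 12.09 eV.
With Z = 1, ΔE = 13.60 × (1/n_f² − 1/n_i²), so 1/n_f² − 1/n_i² = 0.8887.
With n_f = 1: 1/n_i² = 1/1 − 0.8887 = 0.1113, so n_i ≈ 3.00.

n_i = 3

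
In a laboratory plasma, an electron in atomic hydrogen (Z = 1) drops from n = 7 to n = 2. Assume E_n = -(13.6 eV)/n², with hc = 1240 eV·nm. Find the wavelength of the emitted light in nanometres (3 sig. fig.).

ΔE = 13.60 × (1/2² − 1/7²) = 13.60 × 0.2296 = 3.122 eV.
λ = hc/ΔE = 1240 / 3.122 = 397 nm.
This line belongs to the Balmer series.

397 nm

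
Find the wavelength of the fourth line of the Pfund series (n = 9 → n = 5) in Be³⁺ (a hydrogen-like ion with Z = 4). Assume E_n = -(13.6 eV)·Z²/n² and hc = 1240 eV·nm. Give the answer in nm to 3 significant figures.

206 nm

The Pfund series terminates on n_f = 5; the fourth line has n_i = 5+4 = 9.
ΔE = 217.6 × (1/5² − 1/9²) = 6.018 eV.
λ = 1240 / 6.018 = 206 nm.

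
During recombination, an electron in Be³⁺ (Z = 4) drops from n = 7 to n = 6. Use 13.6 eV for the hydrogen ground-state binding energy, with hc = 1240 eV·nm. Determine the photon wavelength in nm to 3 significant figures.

773 nm

For Z = 4 the level energies scale as Z², so the effective Rydberg energy is 13.6 × 16 = 217.6 eV.
ΔE = 217.6 × (1/6² − 1/7²) = 217.6 × 0.007370 = 1.604 eV.
λ = hc/ΔE = 1240 / 1.604 = 773 nm.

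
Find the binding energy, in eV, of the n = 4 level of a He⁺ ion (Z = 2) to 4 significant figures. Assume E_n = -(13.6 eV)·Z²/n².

E_n = −13.6 Z²/n² = −54.40/n² eV for Z = 2.
E_4 = −54.40/16 = −3.400 eV, so ionization (to E = 0) requires 3.400 eV.

3.400 eV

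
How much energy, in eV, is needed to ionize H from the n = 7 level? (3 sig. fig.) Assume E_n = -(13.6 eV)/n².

0.278 eV

E_7 = −13.60/49 = −0.278 eV, so ionization (to E = 0) requires 0.278 eV.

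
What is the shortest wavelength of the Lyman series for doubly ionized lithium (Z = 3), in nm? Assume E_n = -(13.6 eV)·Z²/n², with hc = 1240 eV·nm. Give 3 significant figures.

10.1 nm

The Lyman series has lower level n_f = 1; the series limit corresponds to n_i → ∞.
ΔE_max = 13.6 × 9 / 1² = 122.4 eV.
λ_min = 1240 / 122.4 = 10.1 nm.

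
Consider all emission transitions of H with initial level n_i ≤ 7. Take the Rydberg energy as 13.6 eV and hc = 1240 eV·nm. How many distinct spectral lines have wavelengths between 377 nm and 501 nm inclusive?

4

Enumerate all n_i → n_f pairs with 1 ≤ n_f < n_i ≤ 7 and compute λ = 1240 / [13.6·1·(1/n_f² − 1/n_i²)].
Lines falling in [377, 501] nm: 7→2 (397.1 nm), 6→2 (410.3 nm), 5→2 (434.2 nm), 4→2 (486.3 nm).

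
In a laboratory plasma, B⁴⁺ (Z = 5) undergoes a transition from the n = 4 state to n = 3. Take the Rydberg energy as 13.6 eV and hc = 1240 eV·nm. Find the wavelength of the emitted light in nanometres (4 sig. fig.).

75.03 nm

For Z = 5 the level energies scale as Z², so the effective Rydberg energy is 13.6 × 25 = 340.0 eV.
ΔE = 340.0 × (1/3² − 1/4²) = 340.0 × 0.04861 = 16.53 eV.
λ = hc/ΔE = 1240 / 16.53 = 75.03 nm.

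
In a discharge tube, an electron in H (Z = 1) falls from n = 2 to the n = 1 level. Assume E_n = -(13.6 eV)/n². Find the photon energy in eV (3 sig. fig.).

10.2 eV

E_2 = −13.60/4 = −3.400 eV and E_1 = −13.60/1 = −13.60 eV.
The photon energy is |E_2 − E_1| = 10.2 eV.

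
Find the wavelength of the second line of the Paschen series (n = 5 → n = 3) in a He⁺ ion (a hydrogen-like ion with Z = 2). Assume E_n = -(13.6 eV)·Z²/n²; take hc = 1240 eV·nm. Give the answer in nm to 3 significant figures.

The Paschen series terminates on n_f = 3; the second line has n_i = 3+2 = 5.
ΔE = 54.40 × (1/3² − 1/5²) = 3.868 eV.
λ = 1240 / 3.868 = 321 nm.

321 nm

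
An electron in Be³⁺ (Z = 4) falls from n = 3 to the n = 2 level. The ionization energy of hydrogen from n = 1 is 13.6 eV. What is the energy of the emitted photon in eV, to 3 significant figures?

30.2 eV

The Bohr energies scale as Z², so for Z = 4: E_n = −217.6/n² eV.
E_3 = −217.6/9 = −24.18 eV and E_2 = −217.6/4 = −54.40 eV.
The photon energy is |E_3 − E_2| = 30.2 eV.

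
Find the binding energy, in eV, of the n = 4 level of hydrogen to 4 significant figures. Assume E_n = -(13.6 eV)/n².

E_4 = −13.60/16 = −0.8500 eV, so ionization (to E = 0) requires 0.8500 eV.

0.8500 eV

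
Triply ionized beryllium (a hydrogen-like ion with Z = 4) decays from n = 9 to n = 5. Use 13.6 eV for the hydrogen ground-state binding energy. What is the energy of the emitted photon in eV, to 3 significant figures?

The Bohr energies scale as Z², so for Z = 4: E_n = −217.6/n² eV.
E_9 = −217.6/81 = −2.686 eV and E_5 = −217.6/25 = −8.704 eV.
The photon energy is |E_9 − E_5| = 6.02 eV.

6.02 eV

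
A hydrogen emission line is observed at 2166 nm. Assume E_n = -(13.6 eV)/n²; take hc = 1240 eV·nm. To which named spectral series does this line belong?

Brackett

ΔE = 1240/2166 = 0.5725 eV.
This matches 13.6 × (1/4² − 1/7²), so n_f = 4: the Brackett series.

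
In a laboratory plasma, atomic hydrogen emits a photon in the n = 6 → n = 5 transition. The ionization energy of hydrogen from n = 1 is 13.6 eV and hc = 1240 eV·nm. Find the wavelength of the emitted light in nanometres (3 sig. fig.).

7460 nm

ΔE = 13.60 × (1/5² − 1/6²) = 13.60 × 0.01222 = 0.1662 eV.
λ = hc/ΔE = 1240 / 0.1662 = 7460 nm.
This line belongs to the Pfund series.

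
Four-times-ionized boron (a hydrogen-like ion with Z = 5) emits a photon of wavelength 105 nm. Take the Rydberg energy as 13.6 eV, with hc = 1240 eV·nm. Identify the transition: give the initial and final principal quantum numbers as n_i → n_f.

n_i = 6, n_f = 4

The photon energy is ΔE = hc/λ = 1240 / 105 = 11.81 eV.
With Z = 5, ΔE = 340.0 × (1/n_f² − 1/n_i²), so 1/n_f² − 1/n_i² = 0.03473.
Trying n_f = 4 gives 1/n_i² = 0.02777, i.e. n_i ≈ 6; this pair matches.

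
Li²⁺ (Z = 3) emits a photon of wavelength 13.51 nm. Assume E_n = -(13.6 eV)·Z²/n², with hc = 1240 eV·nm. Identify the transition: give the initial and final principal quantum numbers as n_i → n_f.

The photon energy is ΔE = hc/λ = 1240 / 13.51 = 91.78 eV.
With Z = 3, ΔE = 122.4 × (1/n_f² − 1/n_i²), so 1/n_f² − 1/n_i² = 0.7499.
Trying n_f = 1 gives 1/n_i² = 0.2501, i.e. n_i ≈ 2; this pair matches.

n_i = 2, n_f = 1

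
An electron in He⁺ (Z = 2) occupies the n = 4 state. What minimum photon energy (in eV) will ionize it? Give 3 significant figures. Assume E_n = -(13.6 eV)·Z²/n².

E_n = −13.6 Z²/n² = −54.40/n² eV for Z = 2.
E_4 = −54.40/16 = −3.40 eV, so ionization (to E = 0) requires 3.40 eV.

3.40 eV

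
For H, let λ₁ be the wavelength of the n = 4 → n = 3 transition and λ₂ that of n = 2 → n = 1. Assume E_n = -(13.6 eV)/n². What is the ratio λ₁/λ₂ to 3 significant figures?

15.4

λ ∝ 1/ΔE ∝ 1/(1/n_f² − 1/n_i²), and the Z² and hc factors cancel in the ratio.
λ₁/λ₂ = (1/1² − 1/2²)/(1/3² − 1/4²) = 0.7500/0.04861 = 15.4.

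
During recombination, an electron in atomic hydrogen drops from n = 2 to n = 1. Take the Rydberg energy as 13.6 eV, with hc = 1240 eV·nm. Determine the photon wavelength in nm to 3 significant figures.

ΔE = 13.60 × (1/1² − 1/2²) = 13.60 × 0.7500 = 10.20 eV.
λ = hc/ΔE = 1240 / 10.20 = 122 nm.

122 nm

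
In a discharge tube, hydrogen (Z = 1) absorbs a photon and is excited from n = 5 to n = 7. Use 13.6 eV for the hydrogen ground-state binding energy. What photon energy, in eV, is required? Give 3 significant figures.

E_7 = −13.60/49 = −0.2776 eV and E_5 = −13.60/25 = −0.5440 eV.
The photon energy is |E_7 − E_5| = 0.266 eV.

0.266 eV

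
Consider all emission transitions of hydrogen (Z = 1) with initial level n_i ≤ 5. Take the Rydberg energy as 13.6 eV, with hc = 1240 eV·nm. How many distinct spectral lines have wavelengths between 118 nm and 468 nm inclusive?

Enumerate all n_i → n_f pairs with 1 ≤ n_f < n_i ≤ 5 and compute λ = 1240 / [13.6·1·(1/n_f² − 1/n_i²)].
Lines falling in [118, 468] nm: 2→1 (121.6 nm), 5→2 (434.2 nm).

2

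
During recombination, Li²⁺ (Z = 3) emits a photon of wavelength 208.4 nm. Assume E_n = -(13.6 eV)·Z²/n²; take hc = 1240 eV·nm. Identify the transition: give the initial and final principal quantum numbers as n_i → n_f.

n_i = 4, n_f = 3

The photon energy is ΔE = hc/λ = 1240 / 208.4 = 5.950 eV.
With Z = 3, ΔE = 122.4 × (1/n_f² − 1/n_i²), so 1/n_f² − 1/n_i² = 0.04861.
Trying n_f = 3 gives 1/n_i² = 0.06250, i.e. n_i ≈ 4; this pair matches.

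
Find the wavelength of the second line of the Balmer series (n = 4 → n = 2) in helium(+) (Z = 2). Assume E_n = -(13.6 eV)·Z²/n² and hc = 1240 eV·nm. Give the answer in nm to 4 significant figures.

121.6 nm

The Balmer series terminates on n_f = 2; the second line has n_i = 2+2 = 4.
ΔE = 54.40 × (1/2² − 1/4²) = 10.20 eV.
λ = 1240 / 10.20 = 121.6 nm.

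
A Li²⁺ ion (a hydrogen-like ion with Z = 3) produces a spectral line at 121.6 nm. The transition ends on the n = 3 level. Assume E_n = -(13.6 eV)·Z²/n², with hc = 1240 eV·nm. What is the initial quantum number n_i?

The photon energy is ΔE = hc/λ = 1240 / 121.6 = 10.20 eV.
With Z = 3, ΔE = 122.4 × (1/n_f² − 1/n_i²), so 1/n_f² − 1/n_i² = 0.08331.
With n_f = 3: 1/n_i² = 1/9 − 0.08331 = 0.02780, so n_i ≈ 6.00.

n_i = 6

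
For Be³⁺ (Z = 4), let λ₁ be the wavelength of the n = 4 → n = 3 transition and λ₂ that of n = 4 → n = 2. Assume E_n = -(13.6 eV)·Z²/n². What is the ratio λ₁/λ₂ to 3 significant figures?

λ ∝ 1/ΔE ∝ 1/(1/n_f² − 1/n_i²), and the Z² and hc factors cancel in the ratio.
λ₁/λ₂ = (1/2² − 1/4²)/(1/3² − 1/4²) = 0.1875/0.04861 = 3.86.

3.86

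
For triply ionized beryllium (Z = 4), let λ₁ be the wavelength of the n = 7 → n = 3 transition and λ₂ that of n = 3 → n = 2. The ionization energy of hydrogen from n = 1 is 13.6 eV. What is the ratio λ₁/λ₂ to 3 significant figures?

λ ∝ 1/ΔE ∝ 1/(1/n_f² − 1/n_i²), and the Z² and hc factors cancel in the ratio.
λ₁/λ₂ = (1/2² − 1/3²)/(1/3² − 1/7²) = 0.1389/0.09070 = 1.53.

1.53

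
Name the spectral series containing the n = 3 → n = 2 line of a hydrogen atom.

The series is set by the lower level: n_f = 2 is the Balmer series.

Balmer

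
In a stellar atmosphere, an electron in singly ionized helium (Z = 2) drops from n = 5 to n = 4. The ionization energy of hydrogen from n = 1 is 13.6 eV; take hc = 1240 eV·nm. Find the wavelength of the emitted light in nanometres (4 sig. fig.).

For Z = 2 the level energies scale as Z², so the effective Rydberg energy is 13.6 × 4 = 54.40 eV.
ΔE = 54.40 × (1/4² − 1/5²) = 54.40 × 0.02250 = 1.224 eV.
λ = hc/ΔE = 1240 / 1.224 = 1013 nm.

1013 nm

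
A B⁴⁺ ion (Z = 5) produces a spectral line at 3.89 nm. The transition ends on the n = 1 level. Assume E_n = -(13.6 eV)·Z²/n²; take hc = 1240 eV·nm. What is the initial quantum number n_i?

n_i = 4

The photon energy is ΔE = hc/λ = 1240 / 3.89 = 318.8 eV.
With Z = 5, ΔE = 340.0 × (1/n_f² − 1/n_i²), so 1/n_f² − 1/n_i² = 0.9375.
With n_f = 1: 1/n_i² = 1/1 − 0.9375 = 0.06245, so n_i ≈ 4.00.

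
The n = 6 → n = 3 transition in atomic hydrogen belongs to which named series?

Paschen

The series is set by the lower level: n_f = 3 is the Paschen series.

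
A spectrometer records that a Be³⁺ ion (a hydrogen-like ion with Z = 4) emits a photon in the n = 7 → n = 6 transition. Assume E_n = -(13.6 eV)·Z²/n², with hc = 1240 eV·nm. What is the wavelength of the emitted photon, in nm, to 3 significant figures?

773 nm

For Z = 4 the level energies scale as Z², so the effective Rydberg energy is 13.6 × 16 = 217.6 eV.
ΔE = 217.6 × (1/6² − 1/7²) = 217.6 × 0.007370 = 1.604 eV.
λ = hc/ΔE = 1240 / 1.604 = 773 nm.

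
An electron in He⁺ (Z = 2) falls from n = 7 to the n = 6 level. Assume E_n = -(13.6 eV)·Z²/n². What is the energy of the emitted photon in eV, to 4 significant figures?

0.4009 eV

The Bohr energies scale as Z², so for Z = 2: E_n = −54.40/n² eV.
E_7 = −54.40/49 = −1.110 eV and E_6 = −54.40/36 = −1.511 eV.
The photon energy is |E_7 − E_6| = 0.4009 eV.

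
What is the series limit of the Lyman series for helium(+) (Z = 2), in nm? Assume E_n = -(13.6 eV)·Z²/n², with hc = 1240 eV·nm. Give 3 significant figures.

22.8 nm

The Lyman series has lower level n_f = 1; the series limit corresponds to n_i → ∞.
ΔE_max = 13.6 × 4 / 1² = 54.40 eV.
λ_min = 1240 / 54.40 = 22.8 nm.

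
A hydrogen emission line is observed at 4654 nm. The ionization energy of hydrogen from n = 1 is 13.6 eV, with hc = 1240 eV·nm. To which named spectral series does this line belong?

Pfund

ΔE = 1240/4654 = 0.2664 eV.
This matches 13.6 × (1/5² − 1/7²), so n_f = 5: the Pfund series.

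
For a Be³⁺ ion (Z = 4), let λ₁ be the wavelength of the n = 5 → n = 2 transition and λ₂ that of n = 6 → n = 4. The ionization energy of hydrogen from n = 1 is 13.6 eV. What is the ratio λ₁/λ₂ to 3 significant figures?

0.165

λ ∝ 1/ΔE ∝ 1/(1/n_f² − 1/n_i²), and the Z² and hc factors cancel in the ratio.
λ₁/λ₂ = (1/4² − 1/6²)/(1/2² − 1/5²) = 0.03472/0.2100 = 0.165.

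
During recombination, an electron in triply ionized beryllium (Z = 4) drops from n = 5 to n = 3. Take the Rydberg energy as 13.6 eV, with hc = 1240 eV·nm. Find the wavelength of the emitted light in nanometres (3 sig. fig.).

For Z = 4 the level energies scale as Z², so the effective Rydberg energy is 13.6 × 16 = 217.6 eV.
ΔE = 217.6 × (1/3² − 1/5²) = 217.6 × 0.07111 = 15.47 eV.
λ = hc/ΔE = 1240 / 15.47 = 80.1 nm.

80.1 nm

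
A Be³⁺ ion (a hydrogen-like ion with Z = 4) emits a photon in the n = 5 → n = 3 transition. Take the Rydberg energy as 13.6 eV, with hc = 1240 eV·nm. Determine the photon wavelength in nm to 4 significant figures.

For Z = 4 the level energies scale as Z², so the effective Rydberg energy is 13.6 × 16 = 217.6 eV.
ΔE = 217.6 × (1/3² − 1/5²) = 217.6 × 0.07111 = 15.47 eV.
λ = hc/ΔE = 1240 / 15.47 = 80.14 nm.

80.14 nm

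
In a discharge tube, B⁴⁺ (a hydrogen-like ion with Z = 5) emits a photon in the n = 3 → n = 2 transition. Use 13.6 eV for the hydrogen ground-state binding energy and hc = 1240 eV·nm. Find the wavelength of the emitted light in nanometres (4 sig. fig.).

For Z = 5 the level energies scale as Z², so the effective Rydberg energy is 13.6 × 25 = 340.0 eV.
ΔE = 340.0 × (1/2² − 1/3²) = 340.0 × 0.1389 = 47.22 eV.
λ = hc/ΔE = 1240 / 47.22 = 26.26 nm.

26.26 nm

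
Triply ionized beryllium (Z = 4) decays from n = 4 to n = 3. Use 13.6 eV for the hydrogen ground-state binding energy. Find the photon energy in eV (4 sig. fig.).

10.58 eV

The Bohr energies scale as Z², so for Z = 4: E_n = −217.6/n² eV.
E_4 = −217.6/16 = −13.60 eV and E_3 = −217.6/9 = −24.18 eV.
The photon energy is |E_4 − E_3| = 10.58 eV.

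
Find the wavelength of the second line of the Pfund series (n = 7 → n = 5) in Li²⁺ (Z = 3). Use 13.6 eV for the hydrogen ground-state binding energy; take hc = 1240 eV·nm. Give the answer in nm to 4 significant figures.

517.1 nm

The Pfund series terminates on n_f = 5; the second line has n_i = 5+2 = 7.
ΔE = 122.4 × (1/5² − 1/7²) = 2.398 eV.
λ = 1240 / 2.398 = 517.1 nm.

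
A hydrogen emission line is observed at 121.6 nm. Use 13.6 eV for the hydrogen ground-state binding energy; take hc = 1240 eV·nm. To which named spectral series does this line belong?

ΔE = 1240/121.6 = 10.20 eV.
This matches 13.6 × (1/1² − 1/2²), so n_f = 1: the Lyman series.

Lyman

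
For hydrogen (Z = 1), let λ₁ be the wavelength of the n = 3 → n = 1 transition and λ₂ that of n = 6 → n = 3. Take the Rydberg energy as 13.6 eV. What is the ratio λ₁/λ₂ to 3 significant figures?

0.0938

λ ∝ 1/ΔE ∝ 1/(1/n_f² − 1/n_i²), and the Z² and hc factors cancel in the ratio.
λ₁/λ₂ = (1/3² − 1/6²)/(1/1² − 1/3²) = 0.08333/0.8889 = 0.0938.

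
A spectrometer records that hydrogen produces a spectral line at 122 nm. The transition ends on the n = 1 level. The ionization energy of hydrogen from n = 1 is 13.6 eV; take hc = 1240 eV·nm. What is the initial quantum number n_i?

n_i = 2

The photon energy is ΔE = hc/λ = 1240 / 122 = 10.16 eV.
With Z = 1, ΔE = 13.60 × (1/n_f² − 1/n_i²), so 1/n_f² − 1/n_i² = 0.7473.
With n_f = 1: 1/n_i² = 1/1 − 0.7473 = 0.2527, so n_i ≈ 1.99.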